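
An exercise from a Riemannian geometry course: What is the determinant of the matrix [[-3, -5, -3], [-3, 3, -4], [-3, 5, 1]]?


Expanding along the first row, det(A) = a11*M_11 - a12*M_12 + a13*M_13, where M_1j is the (1,j) minor.
Minor M_11 = 3*1 - -4*5 = 23
Minor M_12 = -3*1 - -4*-3 = -15
Minor M_13 = -3*5 - 3*-3 = -6
det = -3*(23) - -5*(-15) + -3*(-6)
    = -69 - 75 + 18
    = -126

-126


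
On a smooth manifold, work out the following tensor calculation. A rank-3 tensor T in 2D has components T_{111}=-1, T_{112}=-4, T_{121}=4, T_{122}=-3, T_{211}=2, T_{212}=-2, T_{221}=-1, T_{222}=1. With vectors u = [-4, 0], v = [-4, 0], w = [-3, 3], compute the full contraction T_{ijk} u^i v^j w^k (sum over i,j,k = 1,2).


S = sum over i,j,k of T_{ijk} u_i v_j w_k. Expanding all 8 terms:
T_{111}*u_1*v_1*w_1 = -1*-4*-4*-3 = 48  (running total: 48)
T_{112}*u_1*v_1*w_2 = -4*-4*-4*3 = -192  (running total: -144)
T_{121}*u_1*v_2*w_1 = 4*-4*0*-3 = 0  (running total: -144)
T_{122}*u_1*v_2*w_2 = -3*-4*0*3 = 0  (running total: -144)
T_{211}*u_2*v_1*w_1 = 2*0*-4*-3 = 0  (running total: -144)
T_{212}*u_2*v_1*w_2 = -2*0*-4*3 = 0  (running total: -144)
T_{221}*u_2*v_2*w_1 = -1*0*0*-3 = 0  (running total: -144)
T_{222}*u_2*v_2*w_2 = 1*0*0*3 = 0  (running total: -144)
S = -144

-144


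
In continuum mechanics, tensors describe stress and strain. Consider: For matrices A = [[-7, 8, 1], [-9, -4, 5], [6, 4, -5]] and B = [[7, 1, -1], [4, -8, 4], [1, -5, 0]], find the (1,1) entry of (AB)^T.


(AB)^T_{ij} = (AB)_{ji} = sum_k A_{jk} B_{ki}.
For i=1, j=1 we need (AB)_{11}:
A_{11} * B_{11} = -7 * 7 = -49
A_{12} * B_{21} = 8 * 4 = 32
A_{13} * B_{31} = 1 * 1 = 1
Sum = -49 + 32 + 1 = -16

-16


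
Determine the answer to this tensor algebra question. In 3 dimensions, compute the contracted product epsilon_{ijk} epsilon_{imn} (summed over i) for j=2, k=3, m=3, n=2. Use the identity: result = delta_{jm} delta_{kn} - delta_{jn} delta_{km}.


Using the identity: epsilon_{ijk} epsilon_{imn} = delta_{jm} delta_{kn} - delta_{jn} delta_{km}.
delta_{23} = 0
delta_{32} = 0
delta_{22} = 1
delta_{33} = 1
Result = 0 * 0 - 1 * 1 = 0 - 1 = -1

-1


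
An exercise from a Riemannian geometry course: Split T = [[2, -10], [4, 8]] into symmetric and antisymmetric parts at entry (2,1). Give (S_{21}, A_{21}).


T_{21} = 4
T_{12} = -10
S_{21} = (4 + -10)/2 = -6/2 = -3
A_{21} = (4 - -10)/2 = 14/2 = 7
Check: S + A = -3 + 7 = 4 = T_{21}.

(-3, 7)


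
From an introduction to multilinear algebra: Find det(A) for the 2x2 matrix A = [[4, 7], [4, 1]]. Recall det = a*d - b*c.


For a 2x2 matrix [[a, b], [c, d]], det = a*d - b*c.
a = 4, b = 7, c = 4, d = 1
a*d = 4 * 1 = 4
b*c = 7 * 4 = 28
det = 4 - 28 = -24

-24


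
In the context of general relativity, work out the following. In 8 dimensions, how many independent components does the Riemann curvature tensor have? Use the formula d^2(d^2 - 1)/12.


The Riemann tensor in d dimensions has d^2(d^2 - 1)/12 independent components.
d = 8, so d^2 = 64
d^2 - 1 = 63
d^2(d^2 - 1) = 64 * 63 = 4032
Divide by 12: 4032 / 12 = 336

336


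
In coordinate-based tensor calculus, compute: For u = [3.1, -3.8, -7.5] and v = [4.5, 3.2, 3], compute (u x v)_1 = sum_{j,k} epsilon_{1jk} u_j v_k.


(u x v)_1 = sum_{j,k} epsilon_{1jk} u_j v_k. Only permutations of (1,2,3) contribute; the two non-zero terms are:
eps_{123} u_2 v_3 = 1 * -3.8 * 3 = -11.4
eps_{132} u_3 v_2 = -1 * -7.5 * 3.2 = 24
(u x v)_1 = 12.6

12.6


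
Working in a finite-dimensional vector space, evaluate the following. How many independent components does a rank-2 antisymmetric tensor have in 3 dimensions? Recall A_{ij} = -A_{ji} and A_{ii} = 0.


An antisymmetric rank-2 tensor satisfies A_{ij} = -A_{ji}, so diagonal entries are zero.
The independent components are the upper-triangular entries: C(n, 2) = n(n-1)/2.
n = 3
C(3, 2) = 3 * 2 / 2 = 6 / 2 = 3

3


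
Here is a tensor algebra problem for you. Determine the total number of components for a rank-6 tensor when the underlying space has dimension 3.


The number of components of a rank-r tensor in d dimensions is d^r.
Here d = 3 and r = 6.
3^6 = 729

729


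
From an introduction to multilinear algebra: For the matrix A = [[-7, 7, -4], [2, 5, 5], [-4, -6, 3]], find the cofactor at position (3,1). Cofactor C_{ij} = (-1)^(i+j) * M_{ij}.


To find cofactor C_{31}, delete row 3 and column 1.
The resulting 2x2 submatrix is: [[7, -4], [5, 5]]
Minor M_{31} = 7*5 - -4*5
  = 35 - -20 = 55
Sign = (-1)^(3+1) = (-1)^4 = 1
Cofactor C_{31} = 1 * 55 = 55

55


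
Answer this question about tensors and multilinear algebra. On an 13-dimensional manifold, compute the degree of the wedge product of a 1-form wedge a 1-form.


The degree of a wedge product is the sum of the degrees of the individual forms.
Degrees: 1, 1
Total degree = 1 + 1 = 2

2


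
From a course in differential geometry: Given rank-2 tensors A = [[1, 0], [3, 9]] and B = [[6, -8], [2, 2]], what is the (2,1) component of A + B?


Tensor addition is component-wise: (A + B)_{ij} = A_{ij} + B_{ij}.
A_{21} = 3
B_{21} = 2
(A + B)_{21} = 3 + 2 = 5

5


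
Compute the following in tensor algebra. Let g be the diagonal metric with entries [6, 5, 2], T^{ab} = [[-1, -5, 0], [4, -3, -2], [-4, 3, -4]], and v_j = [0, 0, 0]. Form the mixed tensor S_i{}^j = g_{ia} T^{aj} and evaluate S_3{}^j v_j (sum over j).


Step 1: lower the first index. For a diagonal metric, g_{ia} T^{aj} = g_{ii} T^{ij} (no sum on i).
g_{33} = 2
S_3{}^1 = 2 * T^{31} = 2 * -4 = -8
S_3{}^2 = 2 * T^{32} = 2 * 3 = 6
S_3{}^3 = 2 * T^{33} = 2 * -4 = -8
Step 2: contract S_3{}^j with v_j.
S_3{}^1 * v_1 = -8 * 0 = 0
S_3{}^2 * v_2 = 6 * 0 = 0
S_3{}^3 * v_3 = -8 * 0 = 0
Result = 0 + 0 + 0 = 0

0


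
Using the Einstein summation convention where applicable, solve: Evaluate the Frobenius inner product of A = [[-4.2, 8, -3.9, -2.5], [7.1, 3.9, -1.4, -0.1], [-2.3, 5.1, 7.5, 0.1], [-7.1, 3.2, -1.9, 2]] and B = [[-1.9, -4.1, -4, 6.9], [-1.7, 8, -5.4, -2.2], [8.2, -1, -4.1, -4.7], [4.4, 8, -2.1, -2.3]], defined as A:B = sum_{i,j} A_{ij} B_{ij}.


A:B = sum over all i,j of A_{ij} * B_{ij}.
Row 1: -4.2*-1.9=7.98, 8*-4.1=-32.8, -3.9*-4=15.6, -2.5*6.9=-17.25 => row sum = -26.47
Row 2: 7.1*-1.7=-12.07, 3.9*8=31.2, -1.4*-5.4=7.56, -0.1*-2.2=0.22 => row sum = 26.91
Row 3: -2.3*8.2=-18.86, 5.1*-1=-5.1, 7.5*-4.1=-30.75, 0.1*-4.7=-0.47 => row sum = -55.18
Row 4: -7.1*4.4=-31.24, 3.2*8=25.6, -1.9*-2.1=3.99, 2*-2.3=-4.6 => row sum = -6.25
Total = -26.47 + 26.91 + -55.18 + -6.25 = -60.99

-60.99


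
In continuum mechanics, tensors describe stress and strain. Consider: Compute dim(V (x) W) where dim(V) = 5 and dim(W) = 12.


The dimension of a tensor product is the product of dimensions.
dim(V) = 5, dim(W) = 12
dim(V (x) W) = 5 * 12 = 60

60


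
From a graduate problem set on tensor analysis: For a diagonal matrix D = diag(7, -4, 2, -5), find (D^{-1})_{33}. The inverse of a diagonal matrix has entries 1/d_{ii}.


For a diagonal matrix, the inverse has entries (D^{-1})_{ii} = 1/d_{ii}.
The diagonal entries are: d_{11} = 7, d_{22} = -4, d_{33} = 2, d_{44} = -5
We need (D^{-1})_{33} = 1/d_{33} = 1/2 = 1/2

1/2


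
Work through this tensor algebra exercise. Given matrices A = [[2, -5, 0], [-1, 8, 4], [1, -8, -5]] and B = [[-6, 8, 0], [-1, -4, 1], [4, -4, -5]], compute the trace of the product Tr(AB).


Tr(AB) = sum_i (AB)_{ii} where (AB)_{ii} = sum_k A_{ik} B_{ki}.
(AB)_{11} = 2*-6 + -5*-1 + 0*4 = -7
(AB)_{22} = -1*8 + 8*-4 + 4*-4 = -56
(AB)_{33} = 1*0 + -8*1 + -5*-5 = 17
Tr(AB) = -7 + -56 + 17 = -46

-46


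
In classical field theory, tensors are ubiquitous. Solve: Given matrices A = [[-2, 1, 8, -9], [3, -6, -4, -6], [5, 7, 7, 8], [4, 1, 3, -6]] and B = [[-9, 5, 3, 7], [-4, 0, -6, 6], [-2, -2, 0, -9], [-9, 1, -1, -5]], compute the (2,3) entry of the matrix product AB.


(AB)_{ij} = sum_k A_{ik} B_{kj}.
For i=2, j=3:
A_{21} * B_{13} = 3 * 3 = 9
A_{22} * B_{23} = -6 * -6 = 36
A_{23} * B_{33} = -4 * 0 = 0
A_{24} * B_{43} = -6 * -1 = 6
Sum = 9 + 36 + 0 + 6 = 51

51


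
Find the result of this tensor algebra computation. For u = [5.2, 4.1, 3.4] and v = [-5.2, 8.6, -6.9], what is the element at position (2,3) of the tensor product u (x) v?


The outer product entry T_{ij} = u_i * v_j.
We need i=2, j=3.
u_2 = 4.1, v_3 = -6.9
T_{2,3} = 4.1 * -6.9 = -28.29

-28.29


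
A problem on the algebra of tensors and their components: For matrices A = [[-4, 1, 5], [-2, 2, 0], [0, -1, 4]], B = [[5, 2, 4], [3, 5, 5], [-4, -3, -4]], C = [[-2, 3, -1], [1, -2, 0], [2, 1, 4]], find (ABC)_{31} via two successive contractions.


(ABC)_{31} = sum_m (AB)_{3m} C_{m1}. First compute row 3 of AB.
(AB)_{31} = 0*5 + -1*3 + 4*-4 = -19
(AB)_{32} = 0*2 + -1*5 + 4*-3 = -17
(AB)_{33} = 0*4 + -1*5 + 4*-4 = -21
Now contract with column 1 of C:
(AB)_{31} * C_{11} = -19 * -2 = 38
(AB)_{32} * C_{21} = -17 * 1 = -17
(AB)_{33} * C_{31} = -21 * 2 = -42
(ABC)_{31} = 38 + -17 + -42 = -21

-21


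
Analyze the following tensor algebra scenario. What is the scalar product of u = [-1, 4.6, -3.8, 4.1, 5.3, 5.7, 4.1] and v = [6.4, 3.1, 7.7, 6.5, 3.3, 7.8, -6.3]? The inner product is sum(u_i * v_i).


The inner product u . v = sum of u_i * v_i.
Term-by-term: -1 * 6.4, 4.6 * 3.1, -3.8 * 7.7, 4.1 * 6.5, 5.3 * 3.3, 5.7 * 7.8, 4.1 * -6.3
Products: -6.4, 14.26, -29.26, 26.65, 17.49, 44.46, -25.83
Sum = -6.4 + 14.26 + -29.26 + 26.65 + 17.49 + 44.46 + -25.83 = 41.37

41.37


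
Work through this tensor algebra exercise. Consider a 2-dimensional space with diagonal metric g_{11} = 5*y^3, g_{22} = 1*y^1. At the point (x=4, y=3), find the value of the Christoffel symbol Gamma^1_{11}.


For a diagonal metric, Gamma^k_{ij} = (1/2) g^{kk} (dg_{ik}/dx_j + dg_{jk}/dx_i - dg_{ij}/dx_k).
The metric is diagonal, so g_{ab} = 0 for a != b.
At the given point: g_{11} = 135, g_{22} = 3
g^{11} = 1/135
dg_{11}/dx_1 = dg_{11}/dx_1 = 0
dg_{11}/dx_1 = dg_{11}/dx_1 = 0
dg_{11}/dx_1 = dg_{11}/dx_1 = 0
Numerator = 0 + 0 - 0 = 0
Gamma^1_{11} = 0 / (2 * 135) = 0

0


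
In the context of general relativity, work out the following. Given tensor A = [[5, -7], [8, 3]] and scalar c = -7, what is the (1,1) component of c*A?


Scalar multiplication: (cA)_{ij} = c * A_{ij}.
c = -7
A_{11} = 5
(cA)_{11} = -7 * 5 = -35

-35


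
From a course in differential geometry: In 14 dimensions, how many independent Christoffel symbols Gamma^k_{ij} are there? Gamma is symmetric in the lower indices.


Christoffel symbols Gamma^k_{ij} are symmetric in i,j, so there are d * d(d+1)/2 independent symbols.
d = 14
d(d+1)/2 = 14 * 15 / 2 = 105
Total = 14 * 105 = 1470

1470


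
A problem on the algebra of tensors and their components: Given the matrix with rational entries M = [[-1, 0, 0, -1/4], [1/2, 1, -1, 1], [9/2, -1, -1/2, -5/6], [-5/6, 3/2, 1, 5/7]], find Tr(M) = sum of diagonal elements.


The trace is the sum of diagonal entries.
Diagonal: M[1,1] = -1, M[2,2] = 1, M[3,3] = -1/2, M[4,4] = 5/7
Tr(M) = -1 + 1 + -1/2 + 5/7
Computing step by step:
After adding M[1,1]: -1
After adding M[2,2]: 0
After adding M[3,3]: -1/2
After adding M[4,4]: 3/14
Tr(M) = 3/14

3/14


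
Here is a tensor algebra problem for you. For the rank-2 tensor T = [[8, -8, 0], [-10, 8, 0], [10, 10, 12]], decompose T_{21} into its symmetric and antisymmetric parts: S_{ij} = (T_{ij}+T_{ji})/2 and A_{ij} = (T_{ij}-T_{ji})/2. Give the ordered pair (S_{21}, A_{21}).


T_{21} = -10
T_{12} = -8
S_{21} = (-10 + -8)/2 = -18/2 = -9
A_{21} = (-10 - -8)/2 = -2/2 = -1
Check: S + A = -9 + -1 = -10 = T_{21}.

(-9, -1)


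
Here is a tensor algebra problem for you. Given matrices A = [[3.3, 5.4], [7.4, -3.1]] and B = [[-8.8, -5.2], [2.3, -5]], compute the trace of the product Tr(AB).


Tr(AB) = sum_i (AB)_{ii} where (AB)_{ii} = sum_k A_{ik} B_{ki}.
(AB)_{11} = 3.3*-8.8 + 5.4*2.3 = -16.62
(AB)_{22} = 7.4*-5.2 + -3.1*-5 = -22.98
Tr(AB) = -16.62 + -22.98 = -39.6

-39.6


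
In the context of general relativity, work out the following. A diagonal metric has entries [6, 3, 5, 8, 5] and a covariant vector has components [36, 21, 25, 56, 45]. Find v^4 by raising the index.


To raise an index with a diagonal metric: v^i = v_i / g_{ii}.
For index 4: v_4 = 56, g_{44} = 8
v^4 = 56 / 8 = 7

7


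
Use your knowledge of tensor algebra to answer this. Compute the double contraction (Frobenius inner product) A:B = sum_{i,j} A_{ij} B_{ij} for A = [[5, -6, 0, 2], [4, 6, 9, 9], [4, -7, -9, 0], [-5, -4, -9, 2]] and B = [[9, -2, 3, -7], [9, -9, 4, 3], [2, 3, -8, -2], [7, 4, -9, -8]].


A:B = sum over all i,j of A_{ij} * B_{ij}.
Row 1: 5*9=45, -6*-2=12, 0*3=0, 2*-7=-14 => row sum = 43
Row 2: 4*9=36, 6*-9=-54, 9*4=36, 9*3=27 => row sum = 45
Row 3: 4*2=8, -7*3=-21, -9*-8=72, 0*-2=0 => row sum = 59
Row 4: -5*7=-35, -4*4=-16, -9*-9=81, 2*-8=-16 => row sum = 14
Total = 43 + 45 + 59 + 14 = 161

161


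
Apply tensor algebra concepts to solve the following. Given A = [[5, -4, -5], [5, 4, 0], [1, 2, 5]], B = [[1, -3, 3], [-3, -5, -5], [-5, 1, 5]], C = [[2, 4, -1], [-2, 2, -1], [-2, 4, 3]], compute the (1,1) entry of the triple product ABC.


(ABC)_{11} = sum_m (AB)_{1m} C_{m1}. First compute row 1 of AB.
(AB)_{11} = 5*1 + -4*-3 + -5*-5 = 42
(AB)_{12} = 5*-3 + -4*-5 + -5*1 = 0
(AB)_{13} = 5*3 + -4*-5 + -5*5 = 10
Now contract with column 1 of C:
(AB)_{11} * C_{11} = 42 * 2 = 84
(AB)_{12} * C_{21} = 0 * -2 = 0
(AB)_{13} * C_{31} = 10 * -2 = -20
(ABC)_{11} = 84 + 0 + -20 = 64

64


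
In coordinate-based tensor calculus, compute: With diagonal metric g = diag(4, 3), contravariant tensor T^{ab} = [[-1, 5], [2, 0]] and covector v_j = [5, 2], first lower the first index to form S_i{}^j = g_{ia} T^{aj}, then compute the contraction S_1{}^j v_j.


Step 1: lower the first index. For a diagonal metric, g_{ia} T^{aj} = g_{ii} T^{ij} (no sum on i).
g_{11} = 4
S_1{}^1 = 4 * T^{11} = 4 * -1 = -4
S_1{}^2 = 4 * T^{12} = 4 * 5 = 20
Step 2: contract S_1{}^j with v_j.
S_1{}^1 * v_1 = -4 * 5 = -20
S_1{}^2 * v_2 = 20 * 2 = 40
Result = -20 + 40 = 20

20


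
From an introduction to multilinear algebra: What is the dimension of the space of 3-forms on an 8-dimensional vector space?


The dimension of the space of p-forms on an n-dimensional space is C(n, p).
n = 8, p = 3
C(8, 3) = 8! / (3! * 5!) = 56

56


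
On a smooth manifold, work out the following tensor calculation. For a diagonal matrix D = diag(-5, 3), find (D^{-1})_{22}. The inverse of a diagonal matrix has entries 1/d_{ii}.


For a diagonal matrix, the inverse has entries (D^{-1})_{ii} = 1/d_{ii}.
The diagonal entries are: d_{11} = -5, d_{22} = 3
We need (D^{-1})_{22} = 1/d_{22} = 1/3 = 1/3

1/3


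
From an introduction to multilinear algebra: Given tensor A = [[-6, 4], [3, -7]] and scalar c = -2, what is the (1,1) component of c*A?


Scalar multiplication: (cA)_{ij} = c * A_{ij}.
c = -2
A_{11} = -6
(cA)_{11} = -2 * -6 = 12

12


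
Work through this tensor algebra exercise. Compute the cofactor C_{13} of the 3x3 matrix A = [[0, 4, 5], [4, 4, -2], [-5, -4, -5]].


To find cofactor C_{13}, delete row 1 and column 3.
The resulting 2x2 submatrix is: [[4, 4], [-5, -4]]
Minor M_{13} = 4*-4 - 4*-5
  = -16 - -20 = 4
Sign = (-1)^(1+3) = (-1)^4 = 1
Cofactor C_{13} = 1 * 4 = 4

4


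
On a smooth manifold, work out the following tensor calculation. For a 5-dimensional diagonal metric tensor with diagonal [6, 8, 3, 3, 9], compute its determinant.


For a diagonal metric, the determinant is the product of diagonal entries.
Diagonal entries: 6, 8, 3, 3, 9
det(g) = 6 * 8 * 3 * 3 * 9 = 3888

3888


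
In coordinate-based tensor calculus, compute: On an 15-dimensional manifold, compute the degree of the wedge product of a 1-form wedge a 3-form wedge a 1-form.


The degree of a wedge product is the sum of the degrees of the individual forms.
Degrees: 1, 3, 1
Total degree = 1 + 3 + 1 = 5

5


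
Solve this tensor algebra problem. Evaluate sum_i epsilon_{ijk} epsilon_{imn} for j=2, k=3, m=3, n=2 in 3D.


Using the identity: epsilon_{ijk} epsilon_{imn} = delta_{jm} delta_{kn} - delta_{jn} delta_{km}.
delta_{23} = 0
delta_{32} = 0
delta_{22} = 1
delta_{33} = 1
Result = 0 * 0 - 1 * 1 = 0 - 1 = -1

-1


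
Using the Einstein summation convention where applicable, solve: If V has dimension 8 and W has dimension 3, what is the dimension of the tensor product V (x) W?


The dimension of a tensor product is the product of dimensions.
dim(V) = 8, dim(W) = 3
dim(V (x) W) = 8 * 3 = 24

24


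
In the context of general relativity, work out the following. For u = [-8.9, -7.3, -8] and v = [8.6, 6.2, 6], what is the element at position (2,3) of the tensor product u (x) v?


The outer product entry T_{ij} = u_i * v_j.
We need i=2, j=3.
u_2 = -7.3, v_3 = 6
T_{2,3} = -7.3 * 6 = -43.8

-43.8


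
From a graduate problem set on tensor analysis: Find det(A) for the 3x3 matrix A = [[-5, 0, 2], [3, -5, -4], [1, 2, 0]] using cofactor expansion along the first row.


Expanding along the first row, det(A) = a11*M_11 - a12*M_12 + a13*M_13, where M_1j is the (1,j) minor.
Minor M_11 = -5*0 - -4*2 = 8
Minor M_12 = 3*0 - -4*1 = 4
Minor M_13 = 3*2 - -5*1 = 11
det = -5*(8) - 0*(4) + 2*(11)
    = -40 - 0 + 22
    = -18

-18


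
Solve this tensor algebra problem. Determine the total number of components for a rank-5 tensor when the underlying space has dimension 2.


The number of components of a rank-r tensor in d dimensions is d^r.
Here d = 2 and r = 5.
2^5 = 32

32


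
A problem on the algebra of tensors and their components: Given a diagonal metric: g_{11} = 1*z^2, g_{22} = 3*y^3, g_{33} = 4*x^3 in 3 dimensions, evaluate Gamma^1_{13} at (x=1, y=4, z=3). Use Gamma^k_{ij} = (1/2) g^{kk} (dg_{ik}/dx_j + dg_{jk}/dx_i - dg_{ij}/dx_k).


For a diagonal metric, Gamma^k_{ij} = (1/2) g^{kk} (dg_{ik}/dx_j + dg_{jk}/dx_i - dg_{ij}/dx_k).
The metric is diagonal, so g_{ab} = 0 for a != b.
At the given point: g_{11} = 9, g_{22} = 192, g_{33} = 4
g^{11} = 1/9
dg_{11}/dx_3 = dg_{11}/dx_3 = 6
dg_{31}/dx_1 = 0 (off-diagonal)
dg_{13}/dx_1 = 0 (off-diagonal)
Numerator = 6 + 0 - 0 = 6
Gamma^1_{13} = 6 / (2 * 9) = 1/3

1/3


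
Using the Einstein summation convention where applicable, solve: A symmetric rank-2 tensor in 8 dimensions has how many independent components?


A symmetric rank-2 tensor in d dimensions has d(d+1)/2 independent components.
d = 8
d(d+1)/2 = 8 * 9 / 2 = 72 / 2 = 36

36


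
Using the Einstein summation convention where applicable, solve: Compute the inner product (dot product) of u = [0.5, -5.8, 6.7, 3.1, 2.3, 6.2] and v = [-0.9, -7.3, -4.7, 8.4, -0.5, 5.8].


The inner product u . v = sum of u_i * v_i.
Term-by-term: 0.5 * -0.9, -5.8 * -7.3, 6.7 * -4.7, 3.1 * 8.4, 2.3 * -0.5, 6.2 * 5.8
Products: -0.45, 42.34, -31.49, 26.04, -1.15, 35.96
Sum = -0.45 + 42.34 + -31.49 + 26.04 + -1.15 + 35.96 = 71.25

71.25


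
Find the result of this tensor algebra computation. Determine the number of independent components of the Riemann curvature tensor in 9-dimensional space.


The Riemann tensor in d dimensions has d^2(d^2 - 1)/12 independent components.
d = 9, so d^2 = 81
d^2 - 1 = 80
d^2(d^2 - 1) = 81 * 80 = 6480
Divide by 12: 6480 / 12 = 540

540


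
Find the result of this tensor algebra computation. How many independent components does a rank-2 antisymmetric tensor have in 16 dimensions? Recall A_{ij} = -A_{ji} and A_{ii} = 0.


An antisymmetric rank-2 tensor satisfies A_{ij} = -A_{ji}, so diagonal entries are zero.
The independent components are the upper-triangular entries: C(n, 2) = n(n-1)/2.
n = 16
C(16, 2) = 16 * 15 / 2 = 240 / 2 = 120

120


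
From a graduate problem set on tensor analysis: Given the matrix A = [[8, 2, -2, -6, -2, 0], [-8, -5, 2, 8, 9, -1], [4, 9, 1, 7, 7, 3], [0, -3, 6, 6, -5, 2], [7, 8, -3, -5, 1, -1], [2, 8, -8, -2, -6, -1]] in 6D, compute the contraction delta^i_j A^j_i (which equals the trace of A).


The contraction (trace) of a rank-2 tensor is the sum of its diagonal elements.
Diagonal entries: A[1,1] = 8, A[2,2] = -5, A[3,3] = 1, A[4,4] = 6, A[5,5] = 1, A[6,6] = -1
Tr(A) = 8 + -5 + 1 + 6 + 1 + -1 = 10

10


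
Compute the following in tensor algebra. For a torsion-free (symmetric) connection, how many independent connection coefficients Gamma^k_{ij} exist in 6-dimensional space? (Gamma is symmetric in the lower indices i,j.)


Christoffel symbols Gamma^k_{ij} are symmetric in i,j, so there are d * d(d+1)/2 independent symbols.
d = 6
d(d+1)/2 = 6 * 7 / 2 = 21
Total = 6 * 21 = 126

126


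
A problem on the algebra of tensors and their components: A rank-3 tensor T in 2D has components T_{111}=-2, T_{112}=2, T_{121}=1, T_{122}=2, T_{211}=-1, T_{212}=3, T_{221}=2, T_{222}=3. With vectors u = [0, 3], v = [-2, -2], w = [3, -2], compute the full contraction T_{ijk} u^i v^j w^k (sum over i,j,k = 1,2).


S = sum over i,j,k of T_{ijk} u_i v_j w_k. Expanding all 8 terms:
T_{111}*u_1*v_1*w_1 = -2*0*-2*3 = 0  (running total: 0)
T_{112}*u_1*v_1*w_2 = 2*0*-2*-2 = 0  (running total: 0)
T_{121}*u_1*v_2*w_1 = 1*0*-2*3 = 0  (running total: 0)
T_{122}*u_1*v_2*w_2 = 2*0*-2*-2 = 0  (running total: 0)
T_{211}*u_2*v_1*w_1 = -1*3*-2*3 = 18  (running total: 18)
T_{212}*u_2*v_1*w_2 = 3*3*-2*-2 = 36  (running total: 54)
T_{221}*u_2*v_2*w_1 = 2*3*-2*3 = -36  (running total: 18)
T_{222}*u_2*v_2*w_2 = 3*3*-2*-2 = 36  (running total: 54)
S = 54

54


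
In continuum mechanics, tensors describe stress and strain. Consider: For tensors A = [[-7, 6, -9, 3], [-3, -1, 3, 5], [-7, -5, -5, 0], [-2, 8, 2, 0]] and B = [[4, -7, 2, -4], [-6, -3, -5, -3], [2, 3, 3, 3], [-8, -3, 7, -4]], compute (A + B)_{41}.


Tensor addition is component-wise: (A + B)_{ij} = A_{ij} + B_{ij}.
A_{41} = -2
B_{41} = -8
(A + B)_{41} = -2 + -8 = -10

-10


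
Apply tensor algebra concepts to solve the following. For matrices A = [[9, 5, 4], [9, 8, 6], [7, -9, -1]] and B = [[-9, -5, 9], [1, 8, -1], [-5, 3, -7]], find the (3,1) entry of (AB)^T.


(AB)^T_{ij} = (AB)_{ji} = sum_k A_{jk} B_{ki}.
For i=3, j=1 we need (AB)_{13}:
A_{11} * B_{13} = 9 * 9 = 81
A_{12} * B_{23} = 5 * -1 = -5
A_{13} * B_{33} = 4 * -7 = -28
Sum = 81 + -5 + -28 = 48

48


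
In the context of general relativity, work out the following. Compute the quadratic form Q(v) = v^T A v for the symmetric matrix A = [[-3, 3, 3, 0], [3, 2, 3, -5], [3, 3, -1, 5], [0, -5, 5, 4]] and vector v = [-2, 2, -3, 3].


First compute Av:
(Av)_1 = -3*-2 + 3*2 + 3*-3 + 0*3 = 3
(Av)_2 = 3*-2 + 2*2 + 3*-3 + -5*3 = -26
(Av)_3 = 3*-2 + 3*2 + -1*-3 + 5*3 = 18
(Av)_4 = 0*-2 + -5*2 + 5*-3 + 4*3 = -13
Av = [3, -26, 18, -13]
Then v^T (Av) = -2*3 + 2*-26 + -3*18 + 3*-13
= -6 + -52 + -54 + -39 = -151

-151


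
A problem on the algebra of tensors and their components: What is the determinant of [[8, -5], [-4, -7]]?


For a 2x2 matrix [[a, b], [c, d]], det = a*d - b*c.
a = 8, b = -5, c = -4, d = -7
a*d = 8 * -7 = -56
b*c = -5 * -4 = 20
det = -56 - 20 = -76

-76


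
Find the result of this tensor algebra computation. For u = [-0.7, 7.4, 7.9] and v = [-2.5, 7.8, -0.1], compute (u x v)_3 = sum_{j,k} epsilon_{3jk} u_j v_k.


(u x v)_3 = sum_{j,k} epsilon_{3jk} u_j v_k. Only permutations of (1,2,3) contribute; the two non-zero terms are:
eps_{312} u_1 v_2 = 1 * -0.7 * 7.8 = -5.46
eps_{321} u_2 v_1 = -1 * 7.4 * -2.5 = 18.5
(u x v)_3 = 13.04

13.04


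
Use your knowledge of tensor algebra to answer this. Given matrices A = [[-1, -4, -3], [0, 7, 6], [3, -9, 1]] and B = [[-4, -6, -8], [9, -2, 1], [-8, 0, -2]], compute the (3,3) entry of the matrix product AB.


(AB)_{ij} = sum_k A_{ik} B_{kj}.
For i=3, j=3:
A_{31} * B_{13} = 3 * -8 = -24
A_{32} * B_{23} = -9 * 1 = -9
A_{33} * B_{33} = 1 * -2 = -2
Sum = -24 + -9 + -2 = -35

-35


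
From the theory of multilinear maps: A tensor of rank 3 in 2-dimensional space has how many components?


The number of components of a rank-r tensor in d dimensions is d^r.
Here d = 2 and r = 3.
2^3 = 8

8


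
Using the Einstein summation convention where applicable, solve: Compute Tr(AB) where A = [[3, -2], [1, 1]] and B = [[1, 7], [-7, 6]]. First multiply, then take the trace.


Tr(AB) = sum_i (AB)_{ii} where (AB)_{ii} = sum_k A_{ik} B_{ki}.
(AB)_{11} = 3*1 + -2*-7 = 17
(AB)_{22} = 1*7 + 1*6 = 13
Tr(AB) = 17 + 13 = 30

30


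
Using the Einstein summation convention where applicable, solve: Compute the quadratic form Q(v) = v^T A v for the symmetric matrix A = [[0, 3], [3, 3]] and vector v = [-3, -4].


First compute Av:
(Av)_1 = 0*-3 + 3*-4 = -12
(Av)_2 = 3*-3 + 3*-4 = -21
Av = [-12, -21]
Then v^T (Av) = -3*-12 + -4*-21
= 36 + 84 = 120

120


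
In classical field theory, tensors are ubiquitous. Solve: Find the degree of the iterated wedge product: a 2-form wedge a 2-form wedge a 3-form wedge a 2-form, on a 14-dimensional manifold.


The degree of a wedge product is the sum of the degrees of the individual forms.
Degrees: 2, 2, 3, 2
Total degree = 2 + 2 + 3 + 2 = 9

9


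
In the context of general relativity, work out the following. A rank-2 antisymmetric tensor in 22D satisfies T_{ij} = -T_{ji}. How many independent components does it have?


An antisymmetric rank-2 tensor satisfies A_{ij} = -A_{ji}, so diagonal entries are zero.
The independent components are the upper-triangular entries: C(n, 2) = n(n-1)/2.
n = 22
C(22, 2) = 22 * 21 / 2 = 462 / 2 = 231

231


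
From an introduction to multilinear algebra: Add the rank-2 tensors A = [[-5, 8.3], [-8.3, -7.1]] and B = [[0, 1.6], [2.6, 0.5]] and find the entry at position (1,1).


Tensor addition is component-wise: (A + B)_{ij} = A_{ij} + B_{ij}.
A_{11} = -5
B_{11} = 0
(A + B)_{11} = -5 + 0 = -5

-5


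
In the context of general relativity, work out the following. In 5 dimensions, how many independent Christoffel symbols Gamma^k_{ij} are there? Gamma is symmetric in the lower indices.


Christoffel symbols Gamma^k_{ij} are symmetric in i,j, so there are d * d(d+1)/2 independent symbols.
d = 5
d(d+1)/2 = 5 * 6 / 2 = 15
Total = 5 * 15 = 75

75


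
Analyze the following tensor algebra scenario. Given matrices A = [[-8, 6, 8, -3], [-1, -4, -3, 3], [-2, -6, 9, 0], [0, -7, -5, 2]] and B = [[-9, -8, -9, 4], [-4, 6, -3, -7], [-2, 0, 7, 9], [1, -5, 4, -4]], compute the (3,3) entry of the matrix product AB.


(AB)_{ij} = sum_k A_{ik} B_{kj}.
For i=3, j=3:
A_{31} * B_{13} = -2 * -9 = 18
A_{32} * B_{23} = -6 * -3 = 18
A_{33} * B_{33} = 9 * 7 = 63
A_{34} * B_{43} = 0 * 4 = 0
Sum = 18 + 18 + 63 + 0 = 99

99


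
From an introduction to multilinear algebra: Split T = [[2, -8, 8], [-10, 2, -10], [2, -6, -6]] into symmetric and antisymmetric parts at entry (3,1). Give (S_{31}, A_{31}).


T_{31} = 2
T_{13} = 8
S_{31} = (2 + 8)/2 = 10/2 = 5
A_{31} = (2 - 8)/2 = -6/2 = -3
Check: S + A = 5 + -3 = 2 = T_{31}.

(5, -3)


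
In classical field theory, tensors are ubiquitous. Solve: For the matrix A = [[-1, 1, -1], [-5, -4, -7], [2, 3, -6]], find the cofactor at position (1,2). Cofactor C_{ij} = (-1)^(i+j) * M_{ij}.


To find cofactor C_{12}, delete row 1 and column 2.
The resulting 2x2 submatrix is: [[-5, -7], [2, -6]]
Minor M_{12} = -5*-6 - -7*2
  = 30 - -14 = 44
Sign = (-1)^(1+2) = (-1)^3 = -1
Cofactor C_{12} = -1 * 44 = -44

-44


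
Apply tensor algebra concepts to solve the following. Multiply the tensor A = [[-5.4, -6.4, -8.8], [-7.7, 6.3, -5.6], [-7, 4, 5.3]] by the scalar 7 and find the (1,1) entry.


Scalar multiplication: (cA)_{ij} = c * A_{ij}.
c = 7
A_{11} = -5.4
(cA)_{11} = 7 * -5.4 = -37.8

-37.8


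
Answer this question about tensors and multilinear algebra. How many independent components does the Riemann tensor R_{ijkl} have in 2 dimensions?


The Riemann tensor in d dimensions has d^2(d^2 - 1)/12 independent components.
d = 2, so d^2 = 4
d^2 - 1 = 3
d^2(d^2 - 1) = 4 * 3 = 12
Divide by 12: 12 / 12 = 1

1


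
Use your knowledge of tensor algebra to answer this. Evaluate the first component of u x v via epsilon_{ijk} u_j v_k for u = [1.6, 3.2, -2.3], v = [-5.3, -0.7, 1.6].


(u x v)_1 = sum_{j,k} epsilon_{1jk} u_j v_k. Only permutations of (1,2,3) contribute; the two non-zero terms are:
eps_{123} u_2 v_3 = 1 * 3.2 * 1.6 = 5.12
eps_{132} u_3 v_2 = -1 * -2.3 * -0.7 = -1.61
(u x v)_1 = 3.51

3.51


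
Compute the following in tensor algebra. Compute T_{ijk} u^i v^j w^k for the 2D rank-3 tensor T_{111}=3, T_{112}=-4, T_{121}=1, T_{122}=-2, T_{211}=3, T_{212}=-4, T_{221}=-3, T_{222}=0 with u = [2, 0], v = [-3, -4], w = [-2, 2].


S = sum over i,j,k of T_{ijk} u_i v_j w_k. Expanding all 8 terms:
T_{111}*u_1*v_1*w_1 = 3*2*-3*-2 = 36  (running total: 36)
T_{112}*u_1*v_1*w_2 = -4*2*-3*2 = 48  (running total: 84)
T_{121}*u_1*v_2*w_1 = 1*2*-4*-2 = 16  (running total: 100)
T_{122}*u_1*v_2*w_2 = -2*2*-4*2 = 32  (running total: 132)
T_{211}*u_2*v_1*w_1 = 3*0*-3*-2 = 0  (running total: 132)
T_{212}*u_2*v_1*w_2 = -4*0*-3*2 = 0  (running total: 132)
T_{221}*u_2*v_2*w_1 = -3*0*-4*-2 = 0  (running total: 132)
T_{222}*u_2*v_2*w_2 = 0*0*-4*2 = 0  (running total: 132)
S = 132

132


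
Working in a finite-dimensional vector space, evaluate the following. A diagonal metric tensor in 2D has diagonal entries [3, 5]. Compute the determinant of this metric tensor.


For a diagonal metric, the determinant is the product of diagonal entries.
Diagonal entries: 3, 5
det(g) = 3 * 5 = 15

15


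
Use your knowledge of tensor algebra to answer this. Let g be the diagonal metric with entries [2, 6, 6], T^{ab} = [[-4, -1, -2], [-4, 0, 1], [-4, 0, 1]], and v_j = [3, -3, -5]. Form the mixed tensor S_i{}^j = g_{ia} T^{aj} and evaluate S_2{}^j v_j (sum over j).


Step 1: lower the first index. For a diagonal metric, g_{ia} T^{aj} = g_{ii} T^{ij} (no sum on i).
g_{22} = 6
S_2{}^1 = 6 * T^{21} = 6 * -4 = -24
S_2{}^2 = 6 * T^{22} = 6 * 0 = 0
S_2{}^3 = 6 * T^{23} = 6 * 1 = 6
Step 2: contract S_2{}^j with v_j.
S_2{}^1 * v_1 = -24 * 3 = -72
S_2{}^2 * v_2 = 0 * -3 = 0
S_2{}^3 * v_3 = 6 * -5 = -30
Result = -72 + 0 + -30 = -102

-102


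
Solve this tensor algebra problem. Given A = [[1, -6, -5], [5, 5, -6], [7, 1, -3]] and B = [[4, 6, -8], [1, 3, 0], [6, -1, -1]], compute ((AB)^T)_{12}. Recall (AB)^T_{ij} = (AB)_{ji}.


(AB)^T_{ij} = (AB)_{ji} = sum_k A_{jk} B_{ki}.
For i=1, j=2 we need (AB)_{21}:
A_{21} * B_{11} = 5 * 4 = 20
A_{22} * B_{21} = 5 * 1 = 5
A_{23} * B_{31} = -6 * 6 = -36
Sum = 20 + 5 + -36 = -11

-11


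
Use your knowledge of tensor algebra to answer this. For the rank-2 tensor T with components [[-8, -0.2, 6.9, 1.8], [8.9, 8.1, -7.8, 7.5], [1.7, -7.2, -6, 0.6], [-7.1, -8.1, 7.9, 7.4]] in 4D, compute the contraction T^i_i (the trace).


The contraction (trace) of a rank-2 tensor is the sum of its diagonal elements.
Diagonal entries: A[1,1] = -8, A[2,2] = 8.1, A[3,3] = -6, A[4,4] = 7.4
Tr(A) = -8 + 8.1 + -6 + 7.4 = 1.5

1.5


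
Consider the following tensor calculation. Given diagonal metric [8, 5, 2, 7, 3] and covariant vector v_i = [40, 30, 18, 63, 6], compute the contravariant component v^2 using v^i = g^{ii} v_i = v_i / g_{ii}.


To raise an index with a diagonal metric: v^i = v_i / g_{ii}.
For index 2: v_2 = 30, g_{22} = 5
v^2 = 30 / 5 = 6

6


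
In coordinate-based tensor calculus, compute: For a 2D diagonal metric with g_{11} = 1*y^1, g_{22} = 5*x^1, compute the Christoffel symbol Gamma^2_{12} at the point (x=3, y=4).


For a diagonal metric, Gamma^k_{ij} = (1/2) g^{kk} (dg_{ik}/dx_j + dg_{jk}/dx_i - dg_{ij}/dx_k).
The metric is diagonal, so g_{ab} = 0 for a != b.
At the given point: g_{11} = 4, g_{22} = 15
g^{22} = 1/15
dg_{12}/dx_2 = 0 (off-diagonal)
dg_{22}/dx_1 = dg_{22}/dx_1 = 5
dg_{12}/dx_2 = 0 (off-diagonal)
Numerator = 0 + 5 - 0 = 5
Gamma^2_{12} = 5 / (2 * 15) = 1/6

1/6


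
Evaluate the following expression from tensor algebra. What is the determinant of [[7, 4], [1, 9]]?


For a 2x2 matrix [[a, b], [c, d]], det = a*d - b*c.
a = 7, b = 4, c = 1, d = 9
a*d = 7 * 9 = 63
b*c = 4 * 1 = 4
det = 63 - 4 = 59

59


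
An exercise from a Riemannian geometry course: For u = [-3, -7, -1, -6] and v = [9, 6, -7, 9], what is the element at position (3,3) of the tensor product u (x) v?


The outer product entry T_{ij} = u_i * v_j.
We need i=3, j=3.
u_3 = -1, v_3 = -7
T_{3,3} = -1 * -7 = 7

7


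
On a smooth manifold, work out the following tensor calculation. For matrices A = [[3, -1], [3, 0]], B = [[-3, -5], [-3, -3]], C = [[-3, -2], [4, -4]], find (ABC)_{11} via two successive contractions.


(ABC)_{11} = sum_m (AB)_{1m} C_{m1}. First compute row 1 of AB.
(AB)_{11} = 3*-3 + -1*-3 = -6
(AB)_{12} = 3*-5 + -1*-3 = -12
Now contract with column 1 of C:
(AB)_{11} * C_{11} = -6 * -3 = 18
(AB)_{12} * C_{21} = -12 * 4 = -48
(ABC)_{11} = 18 + -48 = -30

-30


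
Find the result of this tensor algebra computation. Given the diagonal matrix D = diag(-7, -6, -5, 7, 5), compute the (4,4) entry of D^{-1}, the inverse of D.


For a diagonal matrix, the inverse has entries (D^{-1})_{ii} = 1/d_{ii}.
The diagonal entries are: d_{11} = -7, d_{22} = -6, d_{33} = -5, d_{44} = 7, d_{55} = 5
We need (D^{-1})_{44} = 1/d_{44} = 1/7 = 1/7

1/7


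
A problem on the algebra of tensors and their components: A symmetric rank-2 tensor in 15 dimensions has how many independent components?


A symmetric rank-2 tensor in d dimensions has d(d+1)/2 independent components.
d = 15
d(d+1)/2 = 15 * 16 / 2 = 240 / 2 = 120

120


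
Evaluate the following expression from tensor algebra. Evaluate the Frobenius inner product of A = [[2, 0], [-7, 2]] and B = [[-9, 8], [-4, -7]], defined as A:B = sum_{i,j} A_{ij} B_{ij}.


A:B = sum over all i,j of A_{ij} * B_{ij}.
Row 1: 2*-9=-18, 0*8=0 => row sum = -18
Row 2: -7*-4=28, 2*-7=-14 => row sum = 14
Total = -18 + 14 = -4

-4


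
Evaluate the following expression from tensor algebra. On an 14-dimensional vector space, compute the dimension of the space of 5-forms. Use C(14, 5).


The dimension of the space of p-forms on an n-dimensional space is C(n, p).
n = 14, p = 5
C(14, 5) = 14! / (5! * 9!) = 2002

2002


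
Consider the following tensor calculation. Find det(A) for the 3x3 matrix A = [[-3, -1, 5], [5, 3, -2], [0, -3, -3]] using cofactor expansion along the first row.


Expanding along the first row, det(A) = a11*M_11 - a12*M_12 + a13*M_13, where M_1j is the (1,j) minor.
Minor M_11 = 3*-3 - -2*-3 = -15
Minor M_12 = 5*-3 - -2*0 = -15
Minor M_13 = 5*-3 - 3*0 = -15
det = -3*(-15) - -1*(-15) + 5*(-15)
    = 45 - 15 + -75
    = -45

-45


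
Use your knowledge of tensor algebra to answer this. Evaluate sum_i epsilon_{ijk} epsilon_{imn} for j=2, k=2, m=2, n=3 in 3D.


Using the identity: epsilon_{ijk} epsilon_{imn} = delta_{jm} delta_{kn} - delta_{jn} delta_{km}.
delta_{22} = 1
delta_{23} = 0
delta_{23} = 0
delta_{22} = 1
Result = 1 * 0 - 0 * 1 = 0 - 0 = 0

0


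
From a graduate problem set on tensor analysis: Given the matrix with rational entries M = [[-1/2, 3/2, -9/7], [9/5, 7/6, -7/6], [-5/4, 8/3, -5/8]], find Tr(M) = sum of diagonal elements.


The trace is the sum of diagonal entries.
Diagonal: M[1,1] = -1/2, M[2,2] = 7/6, M[3,3] = -5/8
Tr(M) = -1/2 + 7/6 + -5/8
Computing step by step:
After adding M[1,1]: -1/2
After adding M[2,2]: 2/3
After adding M[3,3]: 1/24
Tr(M) = 1/24

1/24


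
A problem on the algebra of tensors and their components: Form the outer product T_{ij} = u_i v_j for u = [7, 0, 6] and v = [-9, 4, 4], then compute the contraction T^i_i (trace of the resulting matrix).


The outer product gives T_{ij} = u_i v_j.
The trace (contraction) is Tr(T) = sum_i T_{ii} = sum_i u_i v_i.
Diagonal entries:
T_{11} = u_1 * v_1 = 7 * -9 = -63
T_{22} = u_2 * v_2 = 0 * 4 = 0
T_{33} = u_3 * v_3 = 6 * 4 = 24
Tr(T) = -63 + 0 + 24 = -39

-39


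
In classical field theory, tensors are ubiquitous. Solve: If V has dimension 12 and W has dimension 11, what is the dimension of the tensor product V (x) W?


The dimension of a tensor product is the product of dimensions.
dim(V) = 12, dim(W) = 11
dim(V (x) W) = 12 * 11 = 132

132


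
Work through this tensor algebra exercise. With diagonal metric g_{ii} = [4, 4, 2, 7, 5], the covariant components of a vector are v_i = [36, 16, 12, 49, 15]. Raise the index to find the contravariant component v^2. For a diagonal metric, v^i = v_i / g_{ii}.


To raise an index with a diagonal metric: v^i = v_i / g_{ii}.
For index 2: v_2 = 16, g_{22} = 4
v^2 = 16 / 4 = 4

4


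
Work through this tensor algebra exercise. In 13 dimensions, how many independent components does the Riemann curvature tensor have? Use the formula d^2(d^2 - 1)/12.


The Riemann tensor in d dimensions has d^2(d^2 - 1)/12 independent components.
d = 13, so d^2 = 169
d^2 - 1 = 168
d^2(d^2 - 1) = 169 * 168 = 28392
Divide by 12: 28392 / 12 = 2366

2366


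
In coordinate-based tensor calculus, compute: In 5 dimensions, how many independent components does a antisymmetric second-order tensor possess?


A antisymmetric rank-2 tensor in d dimensions has d(d-1)/2 independent components.
d = 5
d(d-1)/2 = 5 * 4 / 2 = 20 / 2 = 10

10


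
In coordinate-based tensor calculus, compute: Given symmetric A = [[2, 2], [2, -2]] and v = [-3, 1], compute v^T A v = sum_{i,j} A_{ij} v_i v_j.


First compute Av:
(Av)_1 = 2*-3 + 2*1 = -4
(Av)_2 = 2*-3 + -2*1 = -8
Av = [-4, -8]
Then v^T (Av) = -3*-4 + 1*-8
= 12 + -8 = 4

4


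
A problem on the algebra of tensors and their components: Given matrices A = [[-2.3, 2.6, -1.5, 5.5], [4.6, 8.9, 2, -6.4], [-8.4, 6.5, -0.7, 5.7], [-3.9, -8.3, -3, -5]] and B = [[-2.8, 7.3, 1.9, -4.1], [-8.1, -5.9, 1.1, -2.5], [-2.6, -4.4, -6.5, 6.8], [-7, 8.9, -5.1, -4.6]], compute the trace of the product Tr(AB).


Tr(AB) = sum_i (AB)_{ii} where (AB)_{ii} = sum_k A_{ik} B_{ki}.
(AB)_{11} = -2.3*-2.8 + 2.6*-8.1 + -1.5*-2.6 + 5.5*-7 = -49.22
(AB)_{22} = 4.6*7.3 + 8.9*-5.9 + 2*-4.4 + -6.4*8.9 = -84.69
(AB)_{33} = -8.4*1.9 + 6.5*1.1 + -0.7*-6.5 + 5.7*-5.1 = -33.33
(AB)_{44} = -3.9*-4.1 + -8.3*-2.5 + -3*6.8 + -5*-4.6 = 39.34
Tr(AB) = -49.22 + -84.69 + -33.33 + 39.34 = -127.9

-127.9


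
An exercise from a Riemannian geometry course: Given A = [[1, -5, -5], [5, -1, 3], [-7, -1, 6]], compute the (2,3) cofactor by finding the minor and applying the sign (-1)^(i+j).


To find cofactor C_{23}, delete row 2 and column 3.
The resulting 2x2 submatrix is: [[1, -5], [-7, -1]]
Minor M_{23} = 1*-1 - -5*-7
  = -1 - 35 = -36
Sign = (-1)^(2+3) = (-1)^5 = -1
Cofactor C_{23} = -1 * -36 = 36

36


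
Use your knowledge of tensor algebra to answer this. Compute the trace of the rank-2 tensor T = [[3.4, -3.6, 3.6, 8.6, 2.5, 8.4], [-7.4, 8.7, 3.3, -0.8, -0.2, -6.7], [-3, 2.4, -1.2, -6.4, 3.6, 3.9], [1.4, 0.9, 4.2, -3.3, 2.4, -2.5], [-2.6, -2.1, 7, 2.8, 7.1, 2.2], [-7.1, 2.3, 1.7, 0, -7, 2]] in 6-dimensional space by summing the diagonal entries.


The contraction (trace) of a rank-2 tensor is the sum of its diagonal elements.
Diagonal entries: A[1,1] = 3.4, A[2,2] = 8.7, A[3,3] = -1.2, A[4,4] = -3.3, A[5,5] = 7.1, A[6,6] = 2
Tr(A) = 3.4 + 8.7 + -1.2 + -3.3 + 7.1 + 2 = 16.7

16.7


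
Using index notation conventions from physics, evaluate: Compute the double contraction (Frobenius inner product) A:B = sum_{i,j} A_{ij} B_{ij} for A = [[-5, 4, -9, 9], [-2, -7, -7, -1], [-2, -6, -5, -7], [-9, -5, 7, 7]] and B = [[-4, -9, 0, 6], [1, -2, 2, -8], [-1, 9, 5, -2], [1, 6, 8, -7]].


A:B = sum over all i,j of A_{ij} * B_{ij}.
Row 1: -5*-4=20, 4*-9=-36, -9*0=0, 9*6=54 => row sum = 38
Row 2: -2*1=-2, -7*-2=14, -7*2=-14, -1*-8=8 => row sum = 6
Row 3: -2*-1=2, -6*9=-54, -5*5=-25, -7*-2=14 => row sum = -63
Row 4: -9*1=-9, -5*6=-30, 7*8=56, 7*-7=-49 => row sum = -32
Total = 38 + 6 + -63 + -32 = -51

-51


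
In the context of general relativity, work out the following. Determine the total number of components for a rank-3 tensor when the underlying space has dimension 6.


The number of components of a rank-r tensor in d dimensions is d^r.
Here d = 6 and r = 3.
6^3 = 216

216


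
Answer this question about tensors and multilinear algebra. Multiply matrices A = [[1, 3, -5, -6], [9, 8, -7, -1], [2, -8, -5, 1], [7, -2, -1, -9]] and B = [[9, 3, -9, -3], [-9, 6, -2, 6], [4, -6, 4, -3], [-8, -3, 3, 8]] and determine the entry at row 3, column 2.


(AB)_{ij} = sum_k A_{ik} B_{kj}.
For i=3, j=2:
A_{31} * B_{12} = 2 * 3 = 6
A_{32} * B_{22} = -8 * 6 = -48
A_{33} * B_{32} = -5 * -6 = 30
A_{34} * B_{42} = 1 * -3 = -3
Sum = 6 + -48 + 30 + -3 = -15

-15
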